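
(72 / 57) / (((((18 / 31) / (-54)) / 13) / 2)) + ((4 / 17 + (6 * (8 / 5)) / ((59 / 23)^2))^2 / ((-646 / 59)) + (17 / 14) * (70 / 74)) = -108296892499883547 / 35467299999050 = -3053.43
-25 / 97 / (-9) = 25 / 873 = 0.03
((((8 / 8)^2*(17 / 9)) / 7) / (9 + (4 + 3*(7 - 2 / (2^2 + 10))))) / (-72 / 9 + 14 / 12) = -34 / 28905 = -0.00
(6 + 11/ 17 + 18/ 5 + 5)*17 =1296/ 5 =259.20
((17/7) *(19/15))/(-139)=-0.02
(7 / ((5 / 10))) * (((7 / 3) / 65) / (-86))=-49 / 8385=-0.01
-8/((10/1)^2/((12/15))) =-8/125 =-0.06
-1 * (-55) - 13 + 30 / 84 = 593 / 14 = 42.36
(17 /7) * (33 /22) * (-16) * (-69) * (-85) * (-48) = 16408594.29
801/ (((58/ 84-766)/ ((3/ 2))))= -50463/ 32143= -1.57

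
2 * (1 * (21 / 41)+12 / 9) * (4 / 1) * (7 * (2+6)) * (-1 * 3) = -101696 / 41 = -2480.39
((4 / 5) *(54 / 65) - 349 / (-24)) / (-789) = -118609 / 6154200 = -0.02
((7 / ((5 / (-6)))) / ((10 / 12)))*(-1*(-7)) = -1764 / 25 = -70.56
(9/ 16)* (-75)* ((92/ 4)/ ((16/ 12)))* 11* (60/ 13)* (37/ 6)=-94780125/ 416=-227836.84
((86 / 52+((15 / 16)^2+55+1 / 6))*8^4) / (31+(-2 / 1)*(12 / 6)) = 9217136 / 1053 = 8753.22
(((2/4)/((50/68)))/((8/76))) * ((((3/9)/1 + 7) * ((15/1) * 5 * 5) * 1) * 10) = 177650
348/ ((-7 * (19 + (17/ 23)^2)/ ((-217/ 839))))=1426713/ 2168815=0.66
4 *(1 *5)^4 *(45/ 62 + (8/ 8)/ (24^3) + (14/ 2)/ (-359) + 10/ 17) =2116214085625/ 653851008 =3236.54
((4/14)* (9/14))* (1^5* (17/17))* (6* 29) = 31.96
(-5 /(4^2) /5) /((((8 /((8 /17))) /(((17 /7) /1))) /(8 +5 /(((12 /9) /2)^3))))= -199 /896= -0.22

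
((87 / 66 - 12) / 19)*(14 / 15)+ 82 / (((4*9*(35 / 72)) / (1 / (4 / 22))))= 25.25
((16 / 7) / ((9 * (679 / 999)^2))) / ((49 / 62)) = 0.70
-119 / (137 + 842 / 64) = -0.79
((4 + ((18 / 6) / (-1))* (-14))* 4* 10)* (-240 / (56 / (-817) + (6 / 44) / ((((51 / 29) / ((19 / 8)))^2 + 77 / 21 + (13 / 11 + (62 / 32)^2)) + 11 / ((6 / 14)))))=4027300441030096800 / 589384017191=6833066.94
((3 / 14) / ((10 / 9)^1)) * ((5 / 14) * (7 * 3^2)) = 243 / 56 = 4.34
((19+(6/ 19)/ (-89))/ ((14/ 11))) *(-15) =-757185/ 3382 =-223.89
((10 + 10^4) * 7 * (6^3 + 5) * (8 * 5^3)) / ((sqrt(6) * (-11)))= -703885000 * sqrt(6) / 3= -574719695.87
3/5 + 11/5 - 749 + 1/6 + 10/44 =-123058/165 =-745.81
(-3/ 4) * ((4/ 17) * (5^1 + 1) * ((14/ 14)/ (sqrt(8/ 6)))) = -9 * sqrt(3)/ 17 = -0.92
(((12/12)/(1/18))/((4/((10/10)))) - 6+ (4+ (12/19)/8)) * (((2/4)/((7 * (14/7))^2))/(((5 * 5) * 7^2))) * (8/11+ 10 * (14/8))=401/4096400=0.00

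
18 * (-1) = -18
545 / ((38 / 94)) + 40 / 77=1348.68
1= 1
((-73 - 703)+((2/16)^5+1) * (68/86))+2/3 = -1637023693/2113536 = -774.54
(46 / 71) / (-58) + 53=109104 / 2059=52.99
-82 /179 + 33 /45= 0.28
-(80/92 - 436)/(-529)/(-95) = 10008/1155865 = 0.01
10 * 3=30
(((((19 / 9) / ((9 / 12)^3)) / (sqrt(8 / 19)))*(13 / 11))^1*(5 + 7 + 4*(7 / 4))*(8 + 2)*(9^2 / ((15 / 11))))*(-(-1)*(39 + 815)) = 128250304*sqrt(38) / 9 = 87843107.76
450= 450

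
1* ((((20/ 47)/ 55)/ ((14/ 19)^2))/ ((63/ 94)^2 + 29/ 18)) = 610812/ 88311377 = 0.01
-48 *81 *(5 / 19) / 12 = -1620 / 19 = -85.26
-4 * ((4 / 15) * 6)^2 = -256 / 25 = -10.24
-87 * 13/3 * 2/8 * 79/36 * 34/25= -506311/1800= -281.28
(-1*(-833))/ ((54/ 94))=39151/ 27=1450.04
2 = 2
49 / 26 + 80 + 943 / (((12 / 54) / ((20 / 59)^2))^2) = 105236181569 / 315051386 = 334.03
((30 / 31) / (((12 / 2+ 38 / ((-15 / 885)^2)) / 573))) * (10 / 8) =42975 / 8201608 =0.01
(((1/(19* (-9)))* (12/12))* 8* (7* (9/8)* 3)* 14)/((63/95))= -70/3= -23.33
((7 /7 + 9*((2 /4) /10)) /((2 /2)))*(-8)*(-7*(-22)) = -8932 /5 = -1786.40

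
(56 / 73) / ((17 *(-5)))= -56 / 6205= -0.01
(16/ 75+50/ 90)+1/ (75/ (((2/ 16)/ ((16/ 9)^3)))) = 5671051/ 7372800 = 0.77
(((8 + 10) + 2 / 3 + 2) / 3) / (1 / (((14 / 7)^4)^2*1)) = 15872 / 9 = 1763.56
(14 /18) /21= 1 /27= 0.04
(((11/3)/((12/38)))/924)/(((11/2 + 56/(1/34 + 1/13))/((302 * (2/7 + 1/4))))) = 674215/176474088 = 0.00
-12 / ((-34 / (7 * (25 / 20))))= 105 / 34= 3.09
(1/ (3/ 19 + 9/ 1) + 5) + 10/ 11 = 11519/ 1914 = 6.02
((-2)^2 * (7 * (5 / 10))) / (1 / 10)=140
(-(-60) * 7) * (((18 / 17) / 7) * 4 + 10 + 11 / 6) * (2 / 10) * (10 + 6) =284192 / 17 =16717.18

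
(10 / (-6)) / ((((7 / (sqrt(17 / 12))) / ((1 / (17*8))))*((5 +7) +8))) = -sqrt(51) / 68544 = -0.00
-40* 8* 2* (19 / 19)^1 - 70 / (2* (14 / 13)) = -1345 / 2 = -672.50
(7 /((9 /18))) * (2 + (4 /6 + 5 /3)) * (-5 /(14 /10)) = -650 /3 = -216.67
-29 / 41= -0.71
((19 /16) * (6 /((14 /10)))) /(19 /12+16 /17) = 2907 /1442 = 2.02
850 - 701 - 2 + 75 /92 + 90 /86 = 588897 /3956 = 148.86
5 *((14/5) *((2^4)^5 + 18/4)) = 14680127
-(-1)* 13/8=13/8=1.62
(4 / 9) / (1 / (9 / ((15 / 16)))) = 64 / 15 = 4.27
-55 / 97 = -0.57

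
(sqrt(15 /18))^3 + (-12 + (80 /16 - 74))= -81 + 5*sqrt(30) /36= -80.24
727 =727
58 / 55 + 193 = 10673 / 55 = 194.05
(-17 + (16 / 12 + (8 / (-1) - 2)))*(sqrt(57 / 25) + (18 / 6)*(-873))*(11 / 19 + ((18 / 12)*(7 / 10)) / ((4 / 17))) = 515114523 / 1520 - 590051*sqrt(57) / 22800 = 338695.75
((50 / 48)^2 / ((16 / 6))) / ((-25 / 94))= -1175 / 768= -1.53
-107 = -107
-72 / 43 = -1.67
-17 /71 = -0.24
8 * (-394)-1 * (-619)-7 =-2540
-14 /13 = -1.08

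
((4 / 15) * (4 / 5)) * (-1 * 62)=-992 / 75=-13.23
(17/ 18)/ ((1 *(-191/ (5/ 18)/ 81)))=-85/ 764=-0.11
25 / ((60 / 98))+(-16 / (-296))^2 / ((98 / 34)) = 16435253 / 402486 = 40.83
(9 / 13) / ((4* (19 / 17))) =153 / 988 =0.15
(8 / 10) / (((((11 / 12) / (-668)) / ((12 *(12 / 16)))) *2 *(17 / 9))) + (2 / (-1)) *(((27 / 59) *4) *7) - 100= -1514.50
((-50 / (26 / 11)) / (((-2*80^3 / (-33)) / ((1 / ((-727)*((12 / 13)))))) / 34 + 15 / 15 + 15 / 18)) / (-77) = -0.00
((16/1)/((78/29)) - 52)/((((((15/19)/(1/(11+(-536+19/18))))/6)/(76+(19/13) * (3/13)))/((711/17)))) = 3756074133168/1761192095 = 2132.69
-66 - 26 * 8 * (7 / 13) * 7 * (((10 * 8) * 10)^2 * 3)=-1505280066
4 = 4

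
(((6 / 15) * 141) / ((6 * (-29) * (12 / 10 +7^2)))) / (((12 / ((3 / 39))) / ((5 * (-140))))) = 8225 / 283881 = 0.03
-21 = -21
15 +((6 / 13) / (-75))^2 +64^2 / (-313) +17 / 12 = 1321278149 / 396727500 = 3.33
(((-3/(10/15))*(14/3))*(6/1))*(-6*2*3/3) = 1512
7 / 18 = 0.39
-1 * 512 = -512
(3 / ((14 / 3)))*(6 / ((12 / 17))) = 5.46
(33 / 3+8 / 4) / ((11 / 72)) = 936 / 11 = 85.09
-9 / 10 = -0.90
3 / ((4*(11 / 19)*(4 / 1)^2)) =57 / 704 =0.08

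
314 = 314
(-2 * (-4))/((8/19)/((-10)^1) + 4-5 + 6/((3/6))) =760/1041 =0.73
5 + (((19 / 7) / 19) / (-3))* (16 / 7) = 719 / 147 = 4.89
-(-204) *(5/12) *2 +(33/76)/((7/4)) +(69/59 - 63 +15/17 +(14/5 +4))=116.10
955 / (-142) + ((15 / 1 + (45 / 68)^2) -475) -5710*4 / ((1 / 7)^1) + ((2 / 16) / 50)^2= -526423275429481 / 3283040000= -160346.29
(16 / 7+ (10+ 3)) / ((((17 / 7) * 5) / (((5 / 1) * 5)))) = 535 / 17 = 31.47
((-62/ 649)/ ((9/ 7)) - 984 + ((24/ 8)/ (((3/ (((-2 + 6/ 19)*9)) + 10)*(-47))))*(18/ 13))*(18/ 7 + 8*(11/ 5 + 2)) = -199234397580412/ 5597147985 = -35595.70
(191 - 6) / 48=185 / 48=3.85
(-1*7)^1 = -7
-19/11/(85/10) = -38/187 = -0.20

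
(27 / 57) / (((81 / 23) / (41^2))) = 38663 / 171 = 226.10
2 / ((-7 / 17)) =-34 / 7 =-4.86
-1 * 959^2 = -919681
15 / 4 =3.75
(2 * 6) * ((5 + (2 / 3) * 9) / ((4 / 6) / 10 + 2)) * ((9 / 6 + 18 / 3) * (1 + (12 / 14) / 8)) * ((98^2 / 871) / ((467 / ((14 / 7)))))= 10187100 / 406757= 25.04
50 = 50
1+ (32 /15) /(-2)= -1 /15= -0.07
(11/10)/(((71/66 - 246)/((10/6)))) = -121/16165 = -0.01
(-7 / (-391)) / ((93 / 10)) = 70 / 36363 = 0.00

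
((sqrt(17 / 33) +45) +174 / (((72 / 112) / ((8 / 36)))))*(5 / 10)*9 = 3*sqrt(561) / 22 +2839 / 6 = 476.40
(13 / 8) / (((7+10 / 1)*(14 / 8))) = 13 / 238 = 0.05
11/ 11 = 1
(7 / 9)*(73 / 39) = 511 / 351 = 1.46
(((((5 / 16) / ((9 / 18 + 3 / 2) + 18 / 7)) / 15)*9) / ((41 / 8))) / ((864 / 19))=133 / 755712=0.00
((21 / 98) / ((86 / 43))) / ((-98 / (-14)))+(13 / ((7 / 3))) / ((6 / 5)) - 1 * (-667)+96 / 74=4880273 / 7252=672.96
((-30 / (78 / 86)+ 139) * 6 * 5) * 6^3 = 8922960 / 13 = 686381.54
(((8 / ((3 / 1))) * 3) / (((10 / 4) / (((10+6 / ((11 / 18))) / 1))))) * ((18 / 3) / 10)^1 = 10464 / 275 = 38.05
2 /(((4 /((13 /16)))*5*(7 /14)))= 0.16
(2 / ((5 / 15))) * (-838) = -5028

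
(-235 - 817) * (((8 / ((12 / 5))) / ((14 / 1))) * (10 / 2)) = -26300 / 21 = -1252.38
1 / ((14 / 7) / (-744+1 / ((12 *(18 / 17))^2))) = -34711775 / 93312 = -372.00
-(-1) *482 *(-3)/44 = -32.86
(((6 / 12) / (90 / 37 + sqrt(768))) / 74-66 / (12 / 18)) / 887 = -68857287 / 616933336 + 37 * sqrt(3) / 231350001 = -0.11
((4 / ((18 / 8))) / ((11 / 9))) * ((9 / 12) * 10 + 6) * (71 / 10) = 7668 / 55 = 139.42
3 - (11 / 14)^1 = 31 / 14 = 2.21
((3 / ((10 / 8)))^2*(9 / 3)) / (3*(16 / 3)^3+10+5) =3888 / 105775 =0.04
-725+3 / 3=-724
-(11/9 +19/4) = -215/36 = -5.97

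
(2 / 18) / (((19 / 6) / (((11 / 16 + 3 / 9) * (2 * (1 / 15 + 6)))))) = 4459 / 10260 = 0.43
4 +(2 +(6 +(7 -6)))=13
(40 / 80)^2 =1 / 4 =0.25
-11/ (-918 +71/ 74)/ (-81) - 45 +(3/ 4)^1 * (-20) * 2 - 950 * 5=-4825.00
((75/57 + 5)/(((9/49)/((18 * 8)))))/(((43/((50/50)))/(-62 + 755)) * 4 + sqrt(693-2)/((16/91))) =-574154735616/10442625442885 + 13156947707904 * sqrt(691)/10442625442885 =33.06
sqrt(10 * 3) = sqrt(30) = 5.48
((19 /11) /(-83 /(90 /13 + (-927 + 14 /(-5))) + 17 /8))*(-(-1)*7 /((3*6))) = 31913084 /105230961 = 0.30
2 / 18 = 1 / 9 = 0.11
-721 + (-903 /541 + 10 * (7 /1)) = -353094 /541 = -652.67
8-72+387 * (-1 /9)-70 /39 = -4243 /39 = -108.79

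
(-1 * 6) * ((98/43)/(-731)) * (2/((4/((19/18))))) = 931/94299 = 0.01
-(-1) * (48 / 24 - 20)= -18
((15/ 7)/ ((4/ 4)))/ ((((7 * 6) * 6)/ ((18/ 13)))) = 15/ 1274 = 0.01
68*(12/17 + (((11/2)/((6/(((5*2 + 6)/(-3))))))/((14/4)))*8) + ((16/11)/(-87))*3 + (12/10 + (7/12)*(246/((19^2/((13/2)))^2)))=-74452223798269/104762445480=-710.68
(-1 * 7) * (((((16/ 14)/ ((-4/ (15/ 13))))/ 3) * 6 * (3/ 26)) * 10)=900/ 169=5.33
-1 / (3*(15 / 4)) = -4 / 45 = -0.09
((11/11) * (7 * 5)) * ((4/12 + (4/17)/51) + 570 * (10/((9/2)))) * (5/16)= 192236275/13872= 13857.86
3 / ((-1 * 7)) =-3 / 7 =-0.43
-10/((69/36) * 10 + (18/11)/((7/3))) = -0.50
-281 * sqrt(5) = -628.34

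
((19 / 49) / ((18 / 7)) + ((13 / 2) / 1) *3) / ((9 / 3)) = 1238 / 189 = 6.55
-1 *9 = -9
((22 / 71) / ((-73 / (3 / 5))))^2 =4356 / 671587225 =0.00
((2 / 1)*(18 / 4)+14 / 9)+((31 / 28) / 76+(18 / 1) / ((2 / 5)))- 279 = -4279129 / 19152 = -223.43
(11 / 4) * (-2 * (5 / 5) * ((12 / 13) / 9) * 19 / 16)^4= 1433531 / 148060224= 0.01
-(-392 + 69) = 323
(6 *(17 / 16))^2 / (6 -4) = 2601 / 128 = 20.32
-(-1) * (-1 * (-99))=99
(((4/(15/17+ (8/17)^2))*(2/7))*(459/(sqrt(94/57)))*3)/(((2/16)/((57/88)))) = 90733284*sqrt(5358)/1154461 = 5752.93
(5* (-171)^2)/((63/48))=779760/7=111394.29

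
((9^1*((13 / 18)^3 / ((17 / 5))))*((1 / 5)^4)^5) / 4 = 2197 / 840454101562500000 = 0.00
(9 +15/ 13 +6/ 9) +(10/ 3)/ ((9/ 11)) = 5228/ 351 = 14.89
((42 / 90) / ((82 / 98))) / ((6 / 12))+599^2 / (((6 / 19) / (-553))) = -257611343521 / 410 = -628320350.05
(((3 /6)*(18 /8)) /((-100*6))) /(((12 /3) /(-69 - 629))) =0.33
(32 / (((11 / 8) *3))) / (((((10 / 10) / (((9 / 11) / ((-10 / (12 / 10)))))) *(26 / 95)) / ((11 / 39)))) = -7296 / 9295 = -0.78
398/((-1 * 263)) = -398/263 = -1.51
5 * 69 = 345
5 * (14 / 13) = 70 / 13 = 5.38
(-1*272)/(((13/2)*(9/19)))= -10336/117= -88.34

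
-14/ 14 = -1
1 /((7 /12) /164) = 1968 /7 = 281.14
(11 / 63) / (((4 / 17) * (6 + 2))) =187 / 2016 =0.09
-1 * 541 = -541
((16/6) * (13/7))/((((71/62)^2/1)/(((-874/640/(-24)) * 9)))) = 5459441/2822960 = 1.93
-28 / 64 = -7 / 16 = -0.44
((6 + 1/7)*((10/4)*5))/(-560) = -215/1568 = -0.14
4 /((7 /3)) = 12 /7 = 1.71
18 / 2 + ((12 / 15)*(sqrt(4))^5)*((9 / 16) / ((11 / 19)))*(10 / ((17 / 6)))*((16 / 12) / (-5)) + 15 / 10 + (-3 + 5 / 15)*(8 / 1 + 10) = -113901 / 1870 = -60.91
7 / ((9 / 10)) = 70 / 9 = 7.78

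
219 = 219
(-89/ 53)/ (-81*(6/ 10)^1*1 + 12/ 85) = 7565/ 218307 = 0.03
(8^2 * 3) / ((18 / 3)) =32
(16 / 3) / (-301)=-16 / 903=-0.02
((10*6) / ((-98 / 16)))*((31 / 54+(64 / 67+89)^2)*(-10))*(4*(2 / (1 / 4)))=50218867840000 / 1979649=25367561.54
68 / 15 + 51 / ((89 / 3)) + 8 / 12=6.92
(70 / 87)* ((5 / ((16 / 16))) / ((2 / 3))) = 175 / 29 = 6.03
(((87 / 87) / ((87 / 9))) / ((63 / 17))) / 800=17 / 487200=0.00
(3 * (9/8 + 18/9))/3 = 25/8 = 3.12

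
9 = 9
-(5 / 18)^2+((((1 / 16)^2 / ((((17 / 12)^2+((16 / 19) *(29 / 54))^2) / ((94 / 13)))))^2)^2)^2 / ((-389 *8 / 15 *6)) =-30095235426110267304742964542066057976138513603192135585242245628169596726805 / 390034251122389061393920101522670340887442600799440597838128673304189908025344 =-0.08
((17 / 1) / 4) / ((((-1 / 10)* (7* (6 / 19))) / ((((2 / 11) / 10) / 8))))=-323 / 7392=-0.04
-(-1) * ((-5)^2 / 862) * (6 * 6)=450 / 431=1.04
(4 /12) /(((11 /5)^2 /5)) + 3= 1214 /363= 3.34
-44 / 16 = -11 / 4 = -2.75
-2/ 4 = -1/ 2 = -0.50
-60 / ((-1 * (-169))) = -60 / 169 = -0.36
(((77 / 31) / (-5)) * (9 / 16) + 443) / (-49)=-1097947 / 121520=-9.04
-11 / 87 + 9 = 772 / 87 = 8.87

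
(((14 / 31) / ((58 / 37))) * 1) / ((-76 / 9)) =-0.03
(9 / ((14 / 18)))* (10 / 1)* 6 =4860 / 7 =694.29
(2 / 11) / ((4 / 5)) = 5 / 22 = 0.23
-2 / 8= -1 / 4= -0.25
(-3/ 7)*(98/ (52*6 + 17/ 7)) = -294/ 2201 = -0.13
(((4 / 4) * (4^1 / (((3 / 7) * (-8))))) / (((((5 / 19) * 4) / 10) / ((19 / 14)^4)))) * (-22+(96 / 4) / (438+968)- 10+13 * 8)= -549824299 / 203056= -2707.75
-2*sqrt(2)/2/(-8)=sqrt(2)/8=0.18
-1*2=-2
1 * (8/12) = 2/3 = 0.67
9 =9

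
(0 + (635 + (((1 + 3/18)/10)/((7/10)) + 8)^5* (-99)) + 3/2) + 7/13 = -40386805391/11232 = -3595691.36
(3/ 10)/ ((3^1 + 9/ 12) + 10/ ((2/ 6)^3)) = 0.00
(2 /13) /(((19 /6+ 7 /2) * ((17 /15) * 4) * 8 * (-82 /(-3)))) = 27 /1159808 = 0.00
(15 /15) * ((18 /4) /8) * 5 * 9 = 405 /16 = 25.31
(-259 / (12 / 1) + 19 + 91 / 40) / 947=-37 / 113640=-0.00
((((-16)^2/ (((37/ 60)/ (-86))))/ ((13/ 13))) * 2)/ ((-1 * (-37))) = -2641920/ 1369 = -1929.82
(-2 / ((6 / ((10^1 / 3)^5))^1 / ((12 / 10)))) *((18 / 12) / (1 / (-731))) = 14620000 / 81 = 180493.83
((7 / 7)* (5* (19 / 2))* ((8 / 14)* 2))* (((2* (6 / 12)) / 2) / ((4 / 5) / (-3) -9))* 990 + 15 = -2806905 / 973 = -2884.79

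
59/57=1.04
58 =58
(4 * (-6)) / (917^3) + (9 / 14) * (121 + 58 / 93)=3737939121759 / 47807903206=78.19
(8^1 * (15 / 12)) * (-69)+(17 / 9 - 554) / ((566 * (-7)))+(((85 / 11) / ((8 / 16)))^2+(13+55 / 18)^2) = -15007374257 / 77663124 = -193.24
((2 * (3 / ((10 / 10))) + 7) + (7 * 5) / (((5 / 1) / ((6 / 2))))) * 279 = 9486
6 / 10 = 3 / 5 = 0.60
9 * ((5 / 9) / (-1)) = -5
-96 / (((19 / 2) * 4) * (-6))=8 / 19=0.42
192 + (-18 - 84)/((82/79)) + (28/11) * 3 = 45717/451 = 101.37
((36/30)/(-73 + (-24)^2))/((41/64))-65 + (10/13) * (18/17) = -1462601411/22788415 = -64.18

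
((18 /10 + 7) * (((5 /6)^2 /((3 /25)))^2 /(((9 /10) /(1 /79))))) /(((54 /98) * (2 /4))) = 210546875 /13994613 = 15.04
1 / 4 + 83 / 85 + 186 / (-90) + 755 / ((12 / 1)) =10553 / 170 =62.08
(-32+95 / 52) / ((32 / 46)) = -36087 / 832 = -43.37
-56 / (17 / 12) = -672 / 17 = -39.53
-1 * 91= -91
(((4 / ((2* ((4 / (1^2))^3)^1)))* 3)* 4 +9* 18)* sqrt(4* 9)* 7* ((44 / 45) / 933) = 33341 / 4665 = 7.15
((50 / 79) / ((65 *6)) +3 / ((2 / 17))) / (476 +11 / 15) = 785705 / 14688154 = 0.05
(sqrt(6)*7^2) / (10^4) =49*sqrt(6) / 10000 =0.01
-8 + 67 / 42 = -269 / 42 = -6.40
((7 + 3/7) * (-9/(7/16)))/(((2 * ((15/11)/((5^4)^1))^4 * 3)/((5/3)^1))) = -7434882812500000/3969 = -1873238299949.61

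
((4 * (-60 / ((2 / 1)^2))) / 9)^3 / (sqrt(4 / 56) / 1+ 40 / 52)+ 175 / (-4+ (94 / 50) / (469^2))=-352247473116875 / 731082813561+ 1352000 * sqrt(14) / 33237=-329.61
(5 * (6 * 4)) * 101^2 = 1224120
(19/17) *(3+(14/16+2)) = 893/136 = 6.57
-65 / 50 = -13 / 10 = -1.30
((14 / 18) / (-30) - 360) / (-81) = 97207 / 21870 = 4.44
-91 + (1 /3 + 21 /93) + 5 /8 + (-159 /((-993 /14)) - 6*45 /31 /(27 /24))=-23472925 /246264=-95.32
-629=-629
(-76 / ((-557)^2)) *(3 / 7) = -228 / 2171743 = -0.00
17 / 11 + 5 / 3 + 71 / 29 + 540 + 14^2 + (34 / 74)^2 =971950334 / 1310133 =741.87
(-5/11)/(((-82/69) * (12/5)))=575/3608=0.16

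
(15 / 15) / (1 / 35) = 35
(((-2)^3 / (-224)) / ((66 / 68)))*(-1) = -17 / 462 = -0.04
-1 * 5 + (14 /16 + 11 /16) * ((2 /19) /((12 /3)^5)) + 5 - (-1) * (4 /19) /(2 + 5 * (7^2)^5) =35309438943 /219833538093056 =0.00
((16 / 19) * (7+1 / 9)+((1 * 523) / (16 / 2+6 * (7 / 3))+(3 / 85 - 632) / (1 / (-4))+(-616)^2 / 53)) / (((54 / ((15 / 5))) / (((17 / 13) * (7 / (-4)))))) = -1152792903311 / 933126480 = -1235.41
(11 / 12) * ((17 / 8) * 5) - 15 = -5.26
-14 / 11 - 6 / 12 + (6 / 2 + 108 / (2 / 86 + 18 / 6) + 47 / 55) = 54061 / 1430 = 37.80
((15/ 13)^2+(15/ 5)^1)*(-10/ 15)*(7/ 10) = -1708/ 845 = -2.02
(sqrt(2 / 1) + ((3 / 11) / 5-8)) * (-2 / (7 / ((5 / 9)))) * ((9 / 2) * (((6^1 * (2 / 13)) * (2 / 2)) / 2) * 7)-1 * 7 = 1621 / 143-30 * sqrt(2) / 13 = 8.07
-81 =-81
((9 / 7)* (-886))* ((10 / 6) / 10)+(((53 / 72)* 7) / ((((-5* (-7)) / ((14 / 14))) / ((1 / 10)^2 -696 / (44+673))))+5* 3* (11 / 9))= -10339054531 / 60228000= -171.67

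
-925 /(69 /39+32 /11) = -132275 /669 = -197.72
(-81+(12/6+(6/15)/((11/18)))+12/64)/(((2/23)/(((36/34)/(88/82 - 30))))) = 583727373/17742560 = 32.90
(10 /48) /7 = 5 /168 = 0.03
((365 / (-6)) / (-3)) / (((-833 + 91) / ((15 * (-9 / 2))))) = 5475 / 2968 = 1.84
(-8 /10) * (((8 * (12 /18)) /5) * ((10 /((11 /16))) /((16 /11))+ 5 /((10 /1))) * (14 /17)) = -3136 /425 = -7.38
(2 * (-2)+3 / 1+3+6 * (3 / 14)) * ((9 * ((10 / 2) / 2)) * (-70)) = -5175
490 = 490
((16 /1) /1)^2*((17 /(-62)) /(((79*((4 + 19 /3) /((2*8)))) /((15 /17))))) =-92160 /75919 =-1.21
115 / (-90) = -23 / 18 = -1.28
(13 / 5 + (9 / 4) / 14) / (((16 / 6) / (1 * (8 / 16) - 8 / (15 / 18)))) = -30147 / 3200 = -9.42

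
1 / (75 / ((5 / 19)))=1 / 285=0.00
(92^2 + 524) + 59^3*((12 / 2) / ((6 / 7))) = 1446641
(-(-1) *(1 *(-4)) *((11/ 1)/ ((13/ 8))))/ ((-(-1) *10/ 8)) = -1408/ 65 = -21.66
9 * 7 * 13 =819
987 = 987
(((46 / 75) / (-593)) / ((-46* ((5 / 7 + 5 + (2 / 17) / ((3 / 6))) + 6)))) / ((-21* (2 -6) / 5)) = 17 / 151784280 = 0.00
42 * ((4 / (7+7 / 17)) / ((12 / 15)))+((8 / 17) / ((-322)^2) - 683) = -865450342 / 1321971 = -654.67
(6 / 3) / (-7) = -2 / 7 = -0.29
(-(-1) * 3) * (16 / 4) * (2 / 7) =24 / 7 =3.43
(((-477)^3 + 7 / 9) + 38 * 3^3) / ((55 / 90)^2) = -35163819216 / 121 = -290610076.17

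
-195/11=-17.73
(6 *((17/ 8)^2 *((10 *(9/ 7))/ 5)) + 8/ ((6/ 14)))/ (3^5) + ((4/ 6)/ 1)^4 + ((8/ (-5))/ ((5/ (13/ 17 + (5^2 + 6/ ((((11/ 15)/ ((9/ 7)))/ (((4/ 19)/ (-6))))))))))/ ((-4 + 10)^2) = 2431840937/ 7252383600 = 0.34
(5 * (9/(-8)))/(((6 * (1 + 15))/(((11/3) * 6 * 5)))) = -825/128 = -6.45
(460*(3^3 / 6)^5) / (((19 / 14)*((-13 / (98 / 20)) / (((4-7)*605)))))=845495173215 / 1976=427882172.68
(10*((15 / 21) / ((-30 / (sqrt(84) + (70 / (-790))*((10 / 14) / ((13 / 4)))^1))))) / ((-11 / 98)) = -1400 / 33891 + 140*sqrt(21) / 33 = 19.40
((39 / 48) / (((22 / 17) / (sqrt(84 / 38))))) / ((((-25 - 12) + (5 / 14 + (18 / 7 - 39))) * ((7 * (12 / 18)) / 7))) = -1547 * sqrt(798) / 2280608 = -0.02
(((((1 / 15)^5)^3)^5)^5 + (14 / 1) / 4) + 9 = 27049681421321680533855901002398687337409269026704967144040042758979274739157689587746091856632999129318357643163686373866152947411550035092588796095987144964231091490095916481482192554372803824848688026590499071504656124842695883592071206631772004856935622483640173844539881139239971994842812161989036680577557102384887445921546221572189738425541361390286156478867462312851718166674002776423446059417786402345740270902751944959163665771484377 / 2163974513705734442708472080191894986992741522136397371523203420718341979132615167019687348530639930345468611453094909909292235792924002807407103687678971597138487319207673318518575404349824305987895042127239925720372489987415670687365696530541760388554849798691213907563190491139197759587424972959122934446204568190790995673723697725775179074043308911222892518309396985028137453333920222113875684753422912187659221672220155596733093261718750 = 12.50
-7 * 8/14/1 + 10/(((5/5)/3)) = 26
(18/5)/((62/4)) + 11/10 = 413/310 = 1.33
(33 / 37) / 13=0.07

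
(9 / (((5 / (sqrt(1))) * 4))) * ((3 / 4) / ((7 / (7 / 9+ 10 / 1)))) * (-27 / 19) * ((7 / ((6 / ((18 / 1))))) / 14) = -23571 / 21280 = -1.11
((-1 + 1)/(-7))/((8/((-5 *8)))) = 0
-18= -18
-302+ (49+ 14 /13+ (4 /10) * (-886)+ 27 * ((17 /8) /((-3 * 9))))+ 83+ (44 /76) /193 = -1001939691 /1906840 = -525.45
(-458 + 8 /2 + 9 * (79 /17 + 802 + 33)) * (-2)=-241496 /17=-14205.65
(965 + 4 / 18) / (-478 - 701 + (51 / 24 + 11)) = -69496 / 83943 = -0.83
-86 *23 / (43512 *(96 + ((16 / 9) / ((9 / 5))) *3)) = -8901 / 19377344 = -0.00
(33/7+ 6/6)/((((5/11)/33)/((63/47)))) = 26136/47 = 556.09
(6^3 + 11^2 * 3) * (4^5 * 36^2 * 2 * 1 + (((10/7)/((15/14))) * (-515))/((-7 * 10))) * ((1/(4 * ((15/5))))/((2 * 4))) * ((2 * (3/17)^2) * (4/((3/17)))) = 5378772391/238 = 22599884.00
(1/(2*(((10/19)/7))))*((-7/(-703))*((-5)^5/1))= -30625/148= -206.93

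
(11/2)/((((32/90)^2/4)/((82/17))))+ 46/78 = 35642749/42432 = 840.00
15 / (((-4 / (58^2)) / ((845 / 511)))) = -10659675 / 511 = -20860.42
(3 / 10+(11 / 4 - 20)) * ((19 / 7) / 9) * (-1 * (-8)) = -4294 / 105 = -40.90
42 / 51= 14 / 17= 0.82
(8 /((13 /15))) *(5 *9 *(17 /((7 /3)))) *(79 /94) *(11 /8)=29915325 /8554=3497.23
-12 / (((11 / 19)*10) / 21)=-2394 / 55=-43.53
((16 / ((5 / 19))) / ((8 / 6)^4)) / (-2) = -1539 / 160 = -9.62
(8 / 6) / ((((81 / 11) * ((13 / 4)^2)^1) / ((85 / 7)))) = 59840 / 287469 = 0.21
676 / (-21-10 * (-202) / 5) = 676 / 383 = 1.77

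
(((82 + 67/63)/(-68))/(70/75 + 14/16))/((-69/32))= 1674560/5345361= 0.31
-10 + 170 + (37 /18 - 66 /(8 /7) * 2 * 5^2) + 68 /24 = -49007 /18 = -2722.61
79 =79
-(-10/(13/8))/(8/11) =110/13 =8.46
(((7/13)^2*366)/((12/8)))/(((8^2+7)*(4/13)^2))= 2989/284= 10.52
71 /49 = 1.45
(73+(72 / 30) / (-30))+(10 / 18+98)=38582 / 225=171.48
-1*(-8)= 8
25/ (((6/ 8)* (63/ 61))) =6100/ 189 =32.28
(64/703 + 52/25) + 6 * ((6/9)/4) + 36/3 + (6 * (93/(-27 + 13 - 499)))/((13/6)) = 3351503/228475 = 14.67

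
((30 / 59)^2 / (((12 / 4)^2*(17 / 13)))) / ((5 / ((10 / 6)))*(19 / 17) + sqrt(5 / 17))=18525 / 2753471 - 325*sqrt(85) / 2753471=0.01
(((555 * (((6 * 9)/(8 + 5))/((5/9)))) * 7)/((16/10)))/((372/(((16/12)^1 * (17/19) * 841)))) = 1499683815/30628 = 48964.47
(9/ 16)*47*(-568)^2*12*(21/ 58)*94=101021881968/ 29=3483513171.31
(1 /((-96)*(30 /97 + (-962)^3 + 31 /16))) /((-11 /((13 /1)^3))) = -213109 /91192866545154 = -0.00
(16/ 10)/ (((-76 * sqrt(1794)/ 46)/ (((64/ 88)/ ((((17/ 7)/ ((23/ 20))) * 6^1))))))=-322 * sqrt(1794)/ 10392525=-0.00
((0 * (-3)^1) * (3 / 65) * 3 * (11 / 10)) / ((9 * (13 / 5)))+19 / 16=19 / 16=1.19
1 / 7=0.14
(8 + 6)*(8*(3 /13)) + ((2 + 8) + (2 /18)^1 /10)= 41953 /1170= 35.86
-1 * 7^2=-49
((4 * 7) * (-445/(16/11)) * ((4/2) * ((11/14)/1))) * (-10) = 269225/2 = 134612.50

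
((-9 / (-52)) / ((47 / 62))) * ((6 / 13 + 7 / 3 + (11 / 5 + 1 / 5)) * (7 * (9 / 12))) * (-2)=-1978389 / 158860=-12.45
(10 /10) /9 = 1 /9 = 0.11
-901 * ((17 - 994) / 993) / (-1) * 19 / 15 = -16725263 / 14895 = -1122.88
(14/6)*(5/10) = 7/6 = 1.17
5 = 5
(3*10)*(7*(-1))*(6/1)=-1260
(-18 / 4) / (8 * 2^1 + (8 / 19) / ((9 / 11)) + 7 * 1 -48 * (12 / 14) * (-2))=-0.04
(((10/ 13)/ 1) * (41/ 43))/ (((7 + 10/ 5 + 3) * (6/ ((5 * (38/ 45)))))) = 3895/ 90558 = 0.04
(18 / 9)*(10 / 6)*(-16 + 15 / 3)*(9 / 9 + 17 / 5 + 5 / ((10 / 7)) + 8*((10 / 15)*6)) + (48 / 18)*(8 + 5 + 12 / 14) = -29947 / 21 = -1426.05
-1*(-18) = 18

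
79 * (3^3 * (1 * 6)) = 12798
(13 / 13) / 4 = 1 / 4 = 0.25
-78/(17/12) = -55.06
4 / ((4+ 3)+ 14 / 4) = 8 / 21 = 0.38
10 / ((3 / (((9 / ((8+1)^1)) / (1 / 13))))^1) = 130 / 3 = 43.33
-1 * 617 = -617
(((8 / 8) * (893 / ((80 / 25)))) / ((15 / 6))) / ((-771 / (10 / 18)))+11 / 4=148193 / 55512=2.67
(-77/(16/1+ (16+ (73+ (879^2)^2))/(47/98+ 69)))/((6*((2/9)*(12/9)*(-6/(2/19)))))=524293/5928350955435072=0.00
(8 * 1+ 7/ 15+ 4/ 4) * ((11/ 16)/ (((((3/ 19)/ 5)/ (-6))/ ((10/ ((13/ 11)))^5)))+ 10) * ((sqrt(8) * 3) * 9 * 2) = -2150848414000368 * sqrt(2)/ 371293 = -8192341352.22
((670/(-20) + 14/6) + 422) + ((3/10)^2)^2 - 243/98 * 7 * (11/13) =1026902113/2730000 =376.15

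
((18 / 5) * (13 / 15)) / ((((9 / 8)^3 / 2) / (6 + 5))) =292864 / 6075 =48.21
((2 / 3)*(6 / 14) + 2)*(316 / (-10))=-2528 / 35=-72.23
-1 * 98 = -98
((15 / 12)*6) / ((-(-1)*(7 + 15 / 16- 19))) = -40 / 59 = -0.68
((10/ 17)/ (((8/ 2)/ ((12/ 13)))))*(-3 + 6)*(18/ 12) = 135/ 221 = 0.61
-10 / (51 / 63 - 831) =0.01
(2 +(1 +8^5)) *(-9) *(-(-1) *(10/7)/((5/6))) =-3539268/7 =-505609.71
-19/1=-19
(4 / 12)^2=1 / 9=0.11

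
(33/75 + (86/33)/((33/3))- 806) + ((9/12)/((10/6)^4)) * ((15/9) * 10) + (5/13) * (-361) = -222394493/235950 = -942.55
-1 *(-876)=876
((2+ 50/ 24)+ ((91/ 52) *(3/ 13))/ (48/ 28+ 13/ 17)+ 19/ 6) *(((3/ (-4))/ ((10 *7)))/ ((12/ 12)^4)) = -170571/ 2147600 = -0.08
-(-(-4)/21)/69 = -4/1449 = -0.00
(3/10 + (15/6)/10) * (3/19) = 33/380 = 0.09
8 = 8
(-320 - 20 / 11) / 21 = -15.32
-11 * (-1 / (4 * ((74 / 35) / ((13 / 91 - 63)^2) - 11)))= -1331000 / 5323741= -0.25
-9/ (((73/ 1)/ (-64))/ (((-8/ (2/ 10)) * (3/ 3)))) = -23040/ 73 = -315.62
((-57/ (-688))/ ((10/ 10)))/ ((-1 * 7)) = -57/ 4816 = -0.01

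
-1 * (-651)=651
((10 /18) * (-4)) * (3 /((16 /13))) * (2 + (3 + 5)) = -54.17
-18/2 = -9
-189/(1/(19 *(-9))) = 32319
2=2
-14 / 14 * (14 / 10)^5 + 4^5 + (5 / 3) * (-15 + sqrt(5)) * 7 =35 * sqrt(5) / 3 + 2636318 / 3125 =869.71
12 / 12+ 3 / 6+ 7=17 / 2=8.50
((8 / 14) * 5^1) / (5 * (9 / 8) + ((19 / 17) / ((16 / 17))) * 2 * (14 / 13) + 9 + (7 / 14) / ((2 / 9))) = 2080 / 14147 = 0.15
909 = 909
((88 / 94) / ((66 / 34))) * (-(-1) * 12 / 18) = 136 / 423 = 0.32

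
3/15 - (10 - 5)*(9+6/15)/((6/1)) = -229/30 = -7.63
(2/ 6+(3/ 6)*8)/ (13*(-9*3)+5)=-13/ 1038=-0.01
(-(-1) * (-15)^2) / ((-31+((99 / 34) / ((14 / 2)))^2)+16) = -4248300 / 279953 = -15.18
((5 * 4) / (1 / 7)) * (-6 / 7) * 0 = 0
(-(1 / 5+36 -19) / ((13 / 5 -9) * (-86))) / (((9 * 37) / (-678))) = 113 / 1776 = 0.06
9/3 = 3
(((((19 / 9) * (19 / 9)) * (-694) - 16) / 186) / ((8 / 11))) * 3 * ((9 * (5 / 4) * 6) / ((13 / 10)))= -34626625 / 9672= -3580.09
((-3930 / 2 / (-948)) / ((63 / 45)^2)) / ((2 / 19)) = 311125 / 30968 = 10.05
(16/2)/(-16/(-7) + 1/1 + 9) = 28/43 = 0.65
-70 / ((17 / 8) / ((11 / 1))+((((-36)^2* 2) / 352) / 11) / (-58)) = -1965040 / 5099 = -385.38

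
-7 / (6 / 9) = -21 / 2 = -10.50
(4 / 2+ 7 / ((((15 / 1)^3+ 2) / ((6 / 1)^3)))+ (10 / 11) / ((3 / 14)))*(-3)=-20.07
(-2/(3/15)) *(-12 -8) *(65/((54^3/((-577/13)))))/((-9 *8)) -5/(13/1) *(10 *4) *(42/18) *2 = -1321759975/18423288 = -71.74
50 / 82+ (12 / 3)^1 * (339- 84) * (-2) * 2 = -167255 / 41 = -4079.39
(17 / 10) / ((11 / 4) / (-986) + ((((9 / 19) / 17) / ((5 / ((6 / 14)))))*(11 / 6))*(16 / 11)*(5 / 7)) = 31210844 / 32315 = 965.83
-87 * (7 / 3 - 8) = 493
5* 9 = 45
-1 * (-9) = 9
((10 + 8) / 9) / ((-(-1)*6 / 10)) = 3.33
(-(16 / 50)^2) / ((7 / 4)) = -256 / 4375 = -0.06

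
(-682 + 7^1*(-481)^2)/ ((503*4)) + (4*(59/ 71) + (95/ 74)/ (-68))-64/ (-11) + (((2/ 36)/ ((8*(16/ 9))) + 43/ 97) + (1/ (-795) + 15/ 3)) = 3995944212548359421/ 4878075217255680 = 819.16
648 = 648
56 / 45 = 1.24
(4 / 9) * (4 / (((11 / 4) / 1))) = 64 / 99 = 0.65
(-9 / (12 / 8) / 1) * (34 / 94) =-102 / 47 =-2.17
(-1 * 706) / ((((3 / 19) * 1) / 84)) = -375592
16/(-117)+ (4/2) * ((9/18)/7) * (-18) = -2.71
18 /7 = 2.57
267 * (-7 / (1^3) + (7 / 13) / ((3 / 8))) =-19313 / 13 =-1485.62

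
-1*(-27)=27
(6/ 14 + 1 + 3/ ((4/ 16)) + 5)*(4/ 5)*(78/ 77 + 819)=32580756/ 2695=12089.33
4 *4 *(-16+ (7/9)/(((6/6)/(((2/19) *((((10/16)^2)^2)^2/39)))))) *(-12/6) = 895095293657/1748238336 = 512.00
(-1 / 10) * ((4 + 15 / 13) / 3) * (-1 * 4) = 134 / 195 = 0.69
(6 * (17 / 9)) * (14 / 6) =26.44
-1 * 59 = -59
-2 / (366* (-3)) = 1 / 549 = 0.00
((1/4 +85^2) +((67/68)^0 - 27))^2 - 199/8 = 829266811/16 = 51829175.69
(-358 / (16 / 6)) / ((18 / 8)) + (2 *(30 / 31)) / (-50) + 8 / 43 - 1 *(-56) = -70369 / 19995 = -3.52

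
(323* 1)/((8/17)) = 5491/8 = 686.38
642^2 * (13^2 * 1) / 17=69655716 / 17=4097395.06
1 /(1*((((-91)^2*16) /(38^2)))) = 361 /33124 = 0.01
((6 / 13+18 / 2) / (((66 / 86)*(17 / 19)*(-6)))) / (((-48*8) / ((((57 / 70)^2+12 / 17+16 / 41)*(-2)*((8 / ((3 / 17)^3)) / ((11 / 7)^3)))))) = -584130659119 / 74001470400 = -7.89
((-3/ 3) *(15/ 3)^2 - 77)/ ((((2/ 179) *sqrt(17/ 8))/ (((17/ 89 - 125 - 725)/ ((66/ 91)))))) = 1231985937 *sqrt(34)/ 979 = 7337743.34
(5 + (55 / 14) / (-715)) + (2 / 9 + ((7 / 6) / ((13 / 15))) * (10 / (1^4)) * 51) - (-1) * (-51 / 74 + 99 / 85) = 1783016702 / 2575755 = 692.23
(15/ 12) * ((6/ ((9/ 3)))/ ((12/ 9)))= 15/ 8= 1.88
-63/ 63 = -1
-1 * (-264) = 264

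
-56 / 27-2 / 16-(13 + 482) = -107395 / 216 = -497.20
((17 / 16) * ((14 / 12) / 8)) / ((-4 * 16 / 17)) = -2023 / 49152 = -0.04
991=991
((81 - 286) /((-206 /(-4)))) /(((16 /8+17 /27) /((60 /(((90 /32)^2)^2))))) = -21495808 /14808825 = -1.45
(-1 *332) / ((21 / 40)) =-13280 / 21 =-632.38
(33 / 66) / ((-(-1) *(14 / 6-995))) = -3 / 5956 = -0.00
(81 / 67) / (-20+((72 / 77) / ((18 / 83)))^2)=-480249 / 559852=-0.86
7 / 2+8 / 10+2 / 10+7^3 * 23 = 15787 / 2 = 7893.50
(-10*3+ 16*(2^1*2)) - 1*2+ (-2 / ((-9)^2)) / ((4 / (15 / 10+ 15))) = 3445 / 108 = 31.90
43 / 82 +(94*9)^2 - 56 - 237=715423.52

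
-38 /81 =-0.47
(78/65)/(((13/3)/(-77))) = -21.32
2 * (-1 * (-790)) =1580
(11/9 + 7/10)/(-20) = -173/1800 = -0.10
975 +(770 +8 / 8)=1746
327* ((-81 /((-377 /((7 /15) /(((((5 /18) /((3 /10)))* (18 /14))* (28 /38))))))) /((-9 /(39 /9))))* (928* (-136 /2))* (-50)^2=2839092480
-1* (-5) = 5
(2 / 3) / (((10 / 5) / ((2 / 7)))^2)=2 / 147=0.01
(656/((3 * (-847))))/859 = -656/2182719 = -0.00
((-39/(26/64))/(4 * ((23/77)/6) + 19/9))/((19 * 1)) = -66528/30419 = -2.19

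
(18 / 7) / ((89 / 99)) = 1782 / 623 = 2.86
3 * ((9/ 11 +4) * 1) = 159/ 11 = 14.45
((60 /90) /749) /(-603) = -2 /1354941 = -0.00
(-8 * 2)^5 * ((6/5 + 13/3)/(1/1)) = -87031808/15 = -5802120.53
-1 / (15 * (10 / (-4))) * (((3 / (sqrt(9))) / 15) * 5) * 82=164 / 225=0.73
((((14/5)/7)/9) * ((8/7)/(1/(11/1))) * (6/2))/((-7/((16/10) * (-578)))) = 813824/3675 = 221.45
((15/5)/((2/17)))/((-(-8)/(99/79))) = 5049/1264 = 3.99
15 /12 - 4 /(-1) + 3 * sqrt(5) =21 /4 + 3 * sqrt(5) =11.96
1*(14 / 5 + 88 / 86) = 822 / 215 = 3.82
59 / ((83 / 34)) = 2006 / 83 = 24.17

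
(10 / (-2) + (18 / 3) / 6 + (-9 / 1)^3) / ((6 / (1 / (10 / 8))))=-97.73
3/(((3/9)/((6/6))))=9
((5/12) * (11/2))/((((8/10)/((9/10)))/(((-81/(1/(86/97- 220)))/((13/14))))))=994208985/20176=49276.81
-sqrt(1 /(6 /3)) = -sqrt(2) /2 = -0.71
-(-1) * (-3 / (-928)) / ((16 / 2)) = 3 / 7424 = 0.00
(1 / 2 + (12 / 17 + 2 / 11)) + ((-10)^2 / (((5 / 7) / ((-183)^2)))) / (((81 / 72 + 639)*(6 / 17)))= 13249432013 / 638418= 20753.54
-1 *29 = -29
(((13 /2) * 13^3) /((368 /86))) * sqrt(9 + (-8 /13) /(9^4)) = 94471 * sqrt(9979177) /29808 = 10011.82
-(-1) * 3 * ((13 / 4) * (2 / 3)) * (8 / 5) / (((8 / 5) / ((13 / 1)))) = 169 / 2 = 84.50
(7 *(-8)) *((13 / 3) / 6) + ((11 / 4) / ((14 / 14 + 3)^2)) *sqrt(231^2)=-427 / 576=-0.74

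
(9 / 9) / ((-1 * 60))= -1 / 60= -0.02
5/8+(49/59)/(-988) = 0.62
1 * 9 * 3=27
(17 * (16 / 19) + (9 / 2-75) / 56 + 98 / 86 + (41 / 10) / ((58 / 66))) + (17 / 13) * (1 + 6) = 4832299343 / 172485040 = 28.02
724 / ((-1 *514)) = -362 / 257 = -1.41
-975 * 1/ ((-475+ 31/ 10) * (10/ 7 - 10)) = -175/ 726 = -0.24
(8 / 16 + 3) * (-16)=-56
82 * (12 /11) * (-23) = -22632 /11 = -2057.45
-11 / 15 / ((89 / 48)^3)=-405504 / 3524845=-0.12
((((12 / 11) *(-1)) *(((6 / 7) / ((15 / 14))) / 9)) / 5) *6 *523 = -16736 / 275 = -60.86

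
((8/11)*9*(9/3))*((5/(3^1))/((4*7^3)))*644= 8280/539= 15.36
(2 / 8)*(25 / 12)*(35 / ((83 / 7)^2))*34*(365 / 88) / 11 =266039375 / 160045248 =1.66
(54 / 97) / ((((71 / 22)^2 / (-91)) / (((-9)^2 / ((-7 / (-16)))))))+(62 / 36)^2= -142200035375 / 158428548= -897.57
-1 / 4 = -0.25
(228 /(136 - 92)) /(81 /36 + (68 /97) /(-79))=1747164 /755645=2.31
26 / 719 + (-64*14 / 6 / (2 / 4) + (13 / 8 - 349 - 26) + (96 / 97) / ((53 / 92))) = -59463283915 / 88713096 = -670.29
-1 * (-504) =504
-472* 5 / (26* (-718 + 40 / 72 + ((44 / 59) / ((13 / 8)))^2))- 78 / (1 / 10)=-2961543624000 / 3797466937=-779.87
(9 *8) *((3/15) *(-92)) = -6624/5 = -1324.80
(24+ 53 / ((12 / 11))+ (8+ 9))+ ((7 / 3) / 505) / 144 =19543507 / 218160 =89.58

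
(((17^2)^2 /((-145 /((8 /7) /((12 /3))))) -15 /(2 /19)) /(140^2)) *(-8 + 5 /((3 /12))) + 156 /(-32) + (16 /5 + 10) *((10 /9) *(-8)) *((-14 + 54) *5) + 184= -347464570553 /14920500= -23287.73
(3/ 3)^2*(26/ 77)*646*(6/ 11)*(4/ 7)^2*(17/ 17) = 1612416/ 41503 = 38.85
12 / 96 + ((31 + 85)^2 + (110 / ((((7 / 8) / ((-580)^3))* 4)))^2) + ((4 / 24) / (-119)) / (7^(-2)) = 751750085404877069013479 / 19992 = 37602545288359197129.53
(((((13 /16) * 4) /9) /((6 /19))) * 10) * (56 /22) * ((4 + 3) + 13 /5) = 27664 /99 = 279.43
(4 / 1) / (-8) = -1 / 2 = -0.50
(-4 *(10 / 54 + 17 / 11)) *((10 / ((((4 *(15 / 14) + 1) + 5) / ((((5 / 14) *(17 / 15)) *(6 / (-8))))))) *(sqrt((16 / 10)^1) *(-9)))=-4369 *sqrt(10) / 594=-23.26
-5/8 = -0.62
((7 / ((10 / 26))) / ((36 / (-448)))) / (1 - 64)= 1456 / 405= 3.60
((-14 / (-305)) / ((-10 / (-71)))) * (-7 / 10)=-3479 / 15250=-0.23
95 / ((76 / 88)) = 110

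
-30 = -30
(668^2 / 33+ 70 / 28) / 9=892613 / 594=1502.72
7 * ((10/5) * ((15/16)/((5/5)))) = 105/8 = 13.12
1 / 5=0.20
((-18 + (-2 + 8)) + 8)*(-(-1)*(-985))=3940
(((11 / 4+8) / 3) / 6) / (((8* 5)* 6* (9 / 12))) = 43 / 12960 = 0.00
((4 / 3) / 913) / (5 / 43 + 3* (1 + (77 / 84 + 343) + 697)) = 688 / 1472620611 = 0.00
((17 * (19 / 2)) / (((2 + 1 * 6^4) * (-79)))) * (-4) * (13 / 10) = 4199 / 512710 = 0.01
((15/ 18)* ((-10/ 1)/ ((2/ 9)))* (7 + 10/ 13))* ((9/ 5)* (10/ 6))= -22725/ 26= -874.04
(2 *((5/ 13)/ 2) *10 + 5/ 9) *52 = 2060/ 9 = 228.89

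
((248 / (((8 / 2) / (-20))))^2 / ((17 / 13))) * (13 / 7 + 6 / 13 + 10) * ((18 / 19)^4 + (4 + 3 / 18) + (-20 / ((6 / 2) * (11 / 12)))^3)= -17924655953691128800 / 3259170453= -5499760203.46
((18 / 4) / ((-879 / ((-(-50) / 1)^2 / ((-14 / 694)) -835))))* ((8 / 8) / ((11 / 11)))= 2620035 / 4102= 638.72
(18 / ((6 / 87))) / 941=261 / 941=0.28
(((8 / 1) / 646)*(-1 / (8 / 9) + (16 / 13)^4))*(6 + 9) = 4008585 / 18450406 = 0.22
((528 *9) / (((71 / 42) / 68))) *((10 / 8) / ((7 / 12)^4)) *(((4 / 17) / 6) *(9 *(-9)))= -159630704640 / 24353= -6554868.17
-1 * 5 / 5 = -1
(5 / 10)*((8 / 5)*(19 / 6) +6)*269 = 22327 / 15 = 1488.47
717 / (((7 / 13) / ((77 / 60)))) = 34177 / 20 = 1708.85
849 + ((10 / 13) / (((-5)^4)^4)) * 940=67364501953501 / 79345703125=849.00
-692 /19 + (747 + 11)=13710 /19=721.58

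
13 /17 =0.76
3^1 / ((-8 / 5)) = -15 / 8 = -1.88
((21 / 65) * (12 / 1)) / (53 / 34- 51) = -8568 / 109265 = -0.08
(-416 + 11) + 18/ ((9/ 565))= 725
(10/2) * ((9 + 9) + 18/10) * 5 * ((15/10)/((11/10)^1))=675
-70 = -70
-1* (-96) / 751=96 / 751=0.13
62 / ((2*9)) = 31 / 9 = 3.44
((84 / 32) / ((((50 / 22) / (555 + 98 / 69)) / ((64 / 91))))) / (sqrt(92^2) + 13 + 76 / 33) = 111493272 / 26468975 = 4.21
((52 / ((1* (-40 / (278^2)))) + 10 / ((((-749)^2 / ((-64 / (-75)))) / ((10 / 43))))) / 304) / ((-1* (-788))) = -18177171237677 / 43340423975520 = -0.42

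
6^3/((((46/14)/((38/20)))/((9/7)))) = 18468/115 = 160.59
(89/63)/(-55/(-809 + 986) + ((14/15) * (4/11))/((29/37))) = 8375345/724983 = 11.55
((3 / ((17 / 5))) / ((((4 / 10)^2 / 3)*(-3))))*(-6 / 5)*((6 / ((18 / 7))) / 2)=525 / 68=7.72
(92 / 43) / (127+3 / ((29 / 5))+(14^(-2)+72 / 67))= 35036176 / 2105853061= 0.02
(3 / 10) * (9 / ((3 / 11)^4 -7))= -395307 / 1024060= -0.39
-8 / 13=-0.62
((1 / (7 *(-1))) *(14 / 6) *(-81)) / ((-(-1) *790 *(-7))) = -27 / 5530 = -0.00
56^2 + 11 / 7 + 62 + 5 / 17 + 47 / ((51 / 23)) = 1149919 / 357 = 3221.06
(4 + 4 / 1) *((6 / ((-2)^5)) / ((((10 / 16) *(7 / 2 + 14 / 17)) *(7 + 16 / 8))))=-136 / 2205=-0.06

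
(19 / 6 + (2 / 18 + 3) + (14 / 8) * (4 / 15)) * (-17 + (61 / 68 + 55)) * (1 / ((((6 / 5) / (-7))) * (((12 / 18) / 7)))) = -78670235 / 4896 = -16068.27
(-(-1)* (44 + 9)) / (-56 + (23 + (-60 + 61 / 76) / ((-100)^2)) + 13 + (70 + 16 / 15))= 120840000 / 116418503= 1.04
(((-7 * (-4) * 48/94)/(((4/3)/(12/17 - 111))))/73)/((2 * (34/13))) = -3071250/991559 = -3.10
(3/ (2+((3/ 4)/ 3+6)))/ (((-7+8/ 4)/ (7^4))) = -9604/ 55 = -174.62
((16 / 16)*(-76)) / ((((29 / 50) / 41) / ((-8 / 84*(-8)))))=-2492800 / 609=-4093.27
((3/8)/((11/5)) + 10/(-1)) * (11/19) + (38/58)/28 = -174873/30856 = -5.67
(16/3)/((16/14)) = 14/3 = 4.67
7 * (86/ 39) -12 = 3.44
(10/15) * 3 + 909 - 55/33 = 2728/3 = 909.33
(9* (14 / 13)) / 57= 42 / 247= 0.17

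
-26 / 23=-1.13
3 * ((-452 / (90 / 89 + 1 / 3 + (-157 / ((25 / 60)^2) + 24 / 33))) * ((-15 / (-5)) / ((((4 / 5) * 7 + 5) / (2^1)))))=2986929000 / 3511121263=0.85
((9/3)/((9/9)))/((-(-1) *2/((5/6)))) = 5/4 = 1.25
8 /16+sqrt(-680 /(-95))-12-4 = -31 /2+2 * sqrt(646) /19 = -12.82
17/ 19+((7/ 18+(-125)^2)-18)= 5338033/ 342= 15608.28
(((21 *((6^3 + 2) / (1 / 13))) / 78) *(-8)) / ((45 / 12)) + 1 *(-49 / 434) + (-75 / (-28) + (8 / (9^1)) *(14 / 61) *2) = -3871249829 / 2382660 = -1624.76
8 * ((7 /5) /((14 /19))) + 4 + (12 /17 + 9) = 2457 /85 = 28.91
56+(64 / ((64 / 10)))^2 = 156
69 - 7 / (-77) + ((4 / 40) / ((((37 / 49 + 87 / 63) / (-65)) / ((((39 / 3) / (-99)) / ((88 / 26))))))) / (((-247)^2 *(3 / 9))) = 7581116157 / 109726672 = 69.09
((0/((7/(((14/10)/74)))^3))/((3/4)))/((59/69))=0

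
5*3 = 15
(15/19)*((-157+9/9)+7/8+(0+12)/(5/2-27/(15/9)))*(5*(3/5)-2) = -2564655/20824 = -123.16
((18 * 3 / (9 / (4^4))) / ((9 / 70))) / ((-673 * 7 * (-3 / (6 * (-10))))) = -102400 / 2019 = -50.72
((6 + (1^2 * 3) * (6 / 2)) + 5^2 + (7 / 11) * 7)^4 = 3905392.57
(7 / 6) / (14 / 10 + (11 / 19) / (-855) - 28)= -37905 / 864256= -0.04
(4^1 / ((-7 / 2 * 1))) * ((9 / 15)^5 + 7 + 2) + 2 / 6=-658957 / 65625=-10.04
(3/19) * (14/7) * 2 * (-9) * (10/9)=-120/19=-6.32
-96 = -96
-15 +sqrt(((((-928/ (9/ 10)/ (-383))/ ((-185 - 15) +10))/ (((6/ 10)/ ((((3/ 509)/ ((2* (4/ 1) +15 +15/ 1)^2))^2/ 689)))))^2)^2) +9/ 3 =-12.00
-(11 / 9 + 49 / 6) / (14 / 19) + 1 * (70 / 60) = -2917 / 252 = -11.58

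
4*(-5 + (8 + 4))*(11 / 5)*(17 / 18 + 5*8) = 113498 / 45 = 2522.18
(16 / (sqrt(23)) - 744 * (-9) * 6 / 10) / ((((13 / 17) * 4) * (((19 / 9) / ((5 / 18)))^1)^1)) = 170 * sqrt(23) / 5681 + 42687 / 247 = 172.97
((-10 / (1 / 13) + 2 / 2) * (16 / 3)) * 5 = -3440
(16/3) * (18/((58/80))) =3840/29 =132.41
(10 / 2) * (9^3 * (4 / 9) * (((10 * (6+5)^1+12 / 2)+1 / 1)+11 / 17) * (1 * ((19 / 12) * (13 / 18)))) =3705000 / 17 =217941.18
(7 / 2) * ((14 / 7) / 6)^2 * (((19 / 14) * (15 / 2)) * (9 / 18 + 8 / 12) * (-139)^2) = 12848465 / 144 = 89225.45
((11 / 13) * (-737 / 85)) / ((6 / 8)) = -32428 / 3315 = -9.78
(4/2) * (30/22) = 30/11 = 2.73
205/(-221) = -0.93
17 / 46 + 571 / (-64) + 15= 9491 / 1472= 6.45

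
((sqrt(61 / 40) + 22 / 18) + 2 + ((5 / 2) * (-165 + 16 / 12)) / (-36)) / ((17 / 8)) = 2 * sqrt(610) / 85 + 3151 / 459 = 7.45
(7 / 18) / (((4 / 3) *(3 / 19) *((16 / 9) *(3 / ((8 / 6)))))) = 0.46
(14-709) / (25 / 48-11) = 33360 / 503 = 66.32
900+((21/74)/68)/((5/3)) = 22644063/25160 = 900.00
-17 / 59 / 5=-17 / 295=-0.06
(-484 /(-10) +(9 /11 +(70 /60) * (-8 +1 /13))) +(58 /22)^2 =2214391 /47190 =46.93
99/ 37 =2.68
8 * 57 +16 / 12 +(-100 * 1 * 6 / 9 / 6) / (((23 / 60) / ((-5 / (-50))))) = 10452 / 23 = 454.43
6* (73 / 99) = 146 / 33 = 4.42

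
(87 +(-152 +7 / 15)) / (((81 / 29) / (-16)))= 449152 / 1215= 369.67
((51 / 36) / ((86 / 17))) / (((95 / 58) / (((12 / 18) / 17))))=493 / 73530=0.01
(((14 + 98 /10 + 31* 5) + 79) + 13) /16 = 677 /40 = 16.92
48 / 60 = 4 / 5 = 0.80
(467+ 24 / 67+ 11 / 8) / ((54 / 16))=83747 / 603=138.88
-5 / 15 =-1 / 3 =-0.33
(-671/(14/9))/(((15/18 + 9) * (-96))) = 6039/13216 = 0.46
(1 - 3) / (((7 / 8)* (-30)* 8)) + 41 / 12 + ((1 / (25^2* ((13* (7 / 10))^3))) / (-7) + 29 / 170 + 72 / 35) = 30420906067 / 5380496940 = 5.65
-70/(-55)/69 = 14/759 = 0.02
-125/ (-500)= 1/ 4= 0.25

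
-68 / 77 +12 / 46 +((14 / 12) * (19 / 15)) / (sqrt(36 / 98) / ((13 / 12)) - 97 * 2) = -15644476702711 / 24837833277180 - 12103 * sqrt(2) / 779152810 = -0.63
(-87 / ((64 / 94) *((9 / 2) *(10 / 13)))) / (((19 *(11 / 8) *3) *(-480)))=17719 / 18057600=0.00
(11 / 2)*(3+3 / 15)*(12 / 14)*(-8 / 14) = -2112 / 245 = -8.62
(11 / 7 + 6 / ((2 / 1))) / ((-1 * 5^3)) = -0.04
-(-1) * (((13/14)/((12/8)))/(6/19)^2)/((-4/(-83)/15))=1932.14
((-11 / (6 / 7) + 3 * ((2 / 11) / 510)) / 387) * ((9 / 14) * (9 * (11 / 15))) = -0.14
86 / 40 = 43 / 20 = 2.15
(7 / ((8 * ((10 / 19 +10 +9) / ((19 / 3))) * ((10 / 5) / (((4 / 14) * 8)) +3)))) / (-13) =-361 / 64077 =-0.01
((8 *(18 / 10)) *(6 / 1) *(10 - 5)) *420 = 181440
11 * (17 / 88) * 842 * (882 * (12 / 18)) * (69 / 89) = 72593451 / 89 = 815656.75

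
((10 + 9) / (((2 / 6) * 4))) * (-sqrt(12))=-57 * sqrt(3) / 2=-49.36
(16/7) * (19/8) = 38/7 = 5.43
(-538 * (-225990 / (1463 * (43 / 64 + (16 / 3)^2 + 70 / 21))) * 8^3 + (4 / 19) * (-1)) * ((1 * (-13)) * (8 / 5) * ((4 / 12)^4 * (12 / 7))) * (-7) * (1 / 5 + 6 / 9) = 193910155855085696 / 55373489325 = 3501859.07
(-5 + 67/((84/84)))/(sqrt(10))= 31 * sqrt(10)/5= 19.61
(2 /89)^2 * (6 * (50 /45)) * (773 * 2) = 123680 /23763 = 5.20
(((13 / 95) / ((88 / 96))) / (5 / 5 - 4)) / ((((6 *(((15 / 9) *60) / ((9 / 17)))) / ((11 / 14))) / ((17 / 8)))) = -39 / 532000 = -0.00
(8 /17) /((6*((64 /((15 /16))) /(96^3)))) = 17280 /17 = 1016.47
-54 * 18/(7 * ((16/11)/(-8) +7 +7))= -2673/266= -10.05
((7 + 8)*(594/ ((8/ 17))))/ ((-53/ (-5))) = 378675/ 212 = 1786.20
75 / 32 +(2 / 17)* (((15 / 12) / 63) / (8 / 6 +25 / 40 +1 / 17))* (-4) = 1293665 / 553056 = 2.34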